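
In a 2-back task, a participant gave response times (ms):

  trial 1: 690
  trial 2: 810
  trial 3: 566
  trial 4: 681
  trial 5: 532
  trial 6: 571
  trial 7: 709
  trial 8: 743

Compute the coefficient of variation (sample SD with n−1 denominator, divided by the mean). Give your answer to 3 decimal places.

0.147

n = 8, Σ = 5302, M = 662.7500
Σ(x−M)² = 66211.500; s = √(66211.500/7) = 97.2563
CV = 97.2563 / 662.7500 = 0.14675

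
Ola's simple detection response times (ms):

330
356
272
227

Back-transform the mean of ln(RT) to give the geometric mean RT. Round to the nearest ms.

ln(RT): 5.7991, 5.8749, 5.6058, 5.4250
Mean ln(RT) = 22.7048/4 = 5.67619
Geometric mean = exp(5.67619) = 291.84 ms

292 ms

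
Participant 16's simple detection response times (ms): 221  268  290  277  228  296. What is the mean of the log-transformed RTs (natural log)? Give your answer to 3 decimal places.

ln(RT): 5.3982, 5.5910, 5.6699, 5.6240, 5.4293, 5.6904
Σ ln(RT) = 33.4028
Mean = 33.4028/6 = 5.56713

5.567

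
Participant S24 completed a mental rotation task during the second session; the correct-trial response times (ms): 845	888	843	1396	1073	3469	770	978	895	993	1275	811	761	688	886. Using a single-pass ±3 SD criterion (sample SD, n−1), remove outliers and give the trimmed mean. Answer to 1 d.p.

935.9 ms

n = 15, ΣRT = 16571, M = 1104.733
Σ(x−M)² = 6498052.93; s = √(6498052.93/14) = 681.283
Cutoffs: 1104.733 ± 3·681.283 → [-939.1, 3148.6]
Outside: 3469 → excluded.
Retained (n=14): Σ = 13102, mean = 13102/14 = 935.857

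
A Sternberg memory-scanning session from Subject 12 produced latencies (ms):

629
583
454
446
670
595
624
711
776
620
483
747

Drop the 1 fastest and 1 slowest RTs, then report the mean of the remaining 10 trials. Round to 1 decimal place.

611.6 ms

Sorted: 446, 454, 483, 583, 595, 620, 624, 629, 670, 711, 747, 776
Drop lowest 1 (446) and highest 1 (776)
Remaining (n=10): Σ = 6116, mean = 6116/10 = 611.600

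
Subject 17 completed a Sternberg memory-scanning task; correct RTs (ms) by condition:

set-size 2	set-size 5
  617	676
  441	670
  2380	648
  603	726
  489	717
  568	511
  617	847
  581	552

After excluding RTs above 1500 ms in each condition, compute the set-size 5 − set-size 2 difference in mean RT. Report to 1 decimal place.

set-size 2: exclude 2380
M(set-size 2) = 3916/7 = 559.429
M(set-size 5) = 5347/8 = 668.375
Difference = 668.375 − 559.429 = 108.946 ms

108.9 ms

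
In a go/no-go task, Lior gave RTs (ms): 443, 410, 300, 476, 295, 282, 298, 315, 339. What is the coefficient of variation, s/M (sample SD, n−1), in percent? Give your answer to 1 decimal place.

20.7%

n = 9, Σ = 3158, M = 350.8889
Σ(x−M)² = 42316.889; s = √(42316.889/8) = 72.7297
CV = 72.7297 / 350.8889 = 0.20727 = 20.727%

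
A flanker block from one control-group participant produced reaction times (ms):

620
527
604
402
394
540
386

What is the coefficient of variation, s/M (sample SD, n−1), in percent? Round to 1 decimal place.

n = 7, Σ = 3473, M = 496.1429
Σ(x−M)² = 61276.857; s = √(61276.857/6) = 101.0584
CV = 101.0584 / 496.1429 = 0.20369 = 20.369%

20.4%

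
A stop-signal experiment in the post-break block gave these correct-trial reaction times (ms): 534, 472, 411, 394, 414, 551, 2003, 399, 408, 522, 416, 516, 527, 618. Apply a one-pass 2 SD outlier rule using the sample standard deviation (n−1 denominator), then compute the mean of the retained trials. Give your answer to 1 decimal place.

n = 14, ΣRT = 8185, M = 584.643
Σ(x−M)² = 2230915.21; s = √(2230915.21/13) = 414.257
Cutoffs: 584.643 ± 2·414.257 → [-243.9, 1413.2]
Outside: 2003 → excluded.
Retained (n=13): Σ = 6182, mean = 6182/13 = 475.538

475.5 ms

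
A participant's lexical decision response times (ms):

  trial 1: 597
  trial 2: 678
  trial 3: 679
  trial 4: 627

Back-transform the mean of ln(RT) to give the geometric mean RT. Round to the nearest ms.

ln(RT): 6.3919, 6.5191, 6.5206, 6.4409
Mean ln(RT) = 25.8726/4 = 6.46816
Geometric mean = exp(6.46816) = 644.30 ms

644 ms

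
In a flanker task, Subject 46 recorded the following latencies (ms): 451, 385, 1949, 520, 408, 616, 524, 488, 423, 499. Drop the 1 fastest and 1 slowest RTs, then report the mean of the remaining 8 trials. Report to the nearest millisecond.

Sorted: 385, 408, 423, 451, 488, 499, 520, 524, 616, 1949
Drop lowest 1 (385) and highest 1 (1949)
Remaining (n=8): Σ = 3929, mean = 3929/8 = 491.125

491 ms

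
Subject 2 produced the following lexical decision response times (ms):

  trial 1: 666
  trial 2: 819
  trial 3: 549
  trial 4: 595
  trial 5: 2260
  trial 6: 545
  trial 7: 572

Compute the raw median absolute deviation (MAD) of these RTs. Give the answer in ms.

Sorted: 545, 549, 572, 595, 666, 819, 2260 → median = 595
|x − 595|: 71, 224, 46, 0, 1665, 50, 23
Sorted deviations: 0, 23, 46, 50, 71, 224, 1665 → MAD = 50

50 ms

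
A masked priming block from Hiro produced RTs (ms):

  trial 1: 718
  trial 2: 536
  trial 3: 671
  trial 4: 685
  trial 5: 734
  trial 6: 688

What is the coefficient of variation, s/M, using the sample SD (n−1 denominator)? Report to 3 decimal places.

n = 6, Σ = 4032, M = 672.0000
Σ(x−M)² = 24882.000; s = √(24882.000/5) = 70.5436
CV = 70.5436 / 672.0000 = 0.10498

0.105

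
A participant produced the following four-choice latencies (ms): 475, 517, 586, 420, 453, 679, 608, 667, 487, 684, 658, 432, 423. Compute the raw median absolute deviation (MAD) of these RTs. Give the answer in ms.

91 ms

Sorted: 420, 423, 432, 453, 475, 487, 517, 586, 608, 658, 667, 679, 684 → median = 517
|x − 517|: 42, 0, 69, 97, 64, 162, 91, 150, 30, 167, 141, 85, 94
Sorted deviations: 0, 30, 42, 64, 69, 85, 91, 94, 97, 141, 150, 162, 167 → MAD = 91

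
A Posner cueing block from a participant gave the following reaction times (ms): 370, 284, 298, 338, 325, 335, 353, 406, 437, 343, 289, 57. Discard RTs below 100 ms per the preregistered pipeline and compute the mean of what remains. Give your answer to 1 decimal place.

343.5 ms

Excluded: 57
Retained (n=11): Σ = 3778
Mean = 3778/11 = 343.4545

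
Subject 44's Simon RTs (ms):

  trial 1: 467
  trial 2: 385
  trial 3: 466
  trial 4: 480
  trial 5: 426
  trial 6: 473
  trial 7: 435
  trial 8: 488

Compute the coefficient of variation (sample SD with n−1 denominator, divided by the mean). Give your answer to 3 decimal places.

n = 8, Σ = 3620, M = 452.5000
Σ(x−M)² = 8394.000; s = √(8394.000/7) = 34.6286
CV = 34.6286 / 452.5000 = 0.07653

0.077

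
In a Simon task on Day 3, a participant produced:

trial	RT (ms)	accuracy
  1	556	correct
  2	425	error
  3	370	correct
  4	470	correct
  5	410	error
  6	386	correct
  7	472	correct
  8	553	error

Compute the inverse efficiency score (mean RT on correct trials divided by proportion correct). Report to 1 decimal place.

721.3 ms

Correct trials (n=5): 556, 370, 470, 386, 472
Mean correct RT = 2254/5 = 450.8000 ms
Proportion correct = 5/8
IES = 450.8000 / (5/8) = 721.280 ms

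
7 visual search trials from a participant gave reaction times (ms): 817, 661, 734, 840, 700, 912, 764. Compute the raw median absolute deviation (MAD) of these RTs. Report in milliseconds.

64 ms

Sorted: 661, 700, 734, 764, 817, 840, 912 → median = 764
|x − 764|: 53, 103, 30, 76, 64, 148, 0
Sorted deviations: 0, 30, 53, 64, 76, 103, 148 → MAD = 64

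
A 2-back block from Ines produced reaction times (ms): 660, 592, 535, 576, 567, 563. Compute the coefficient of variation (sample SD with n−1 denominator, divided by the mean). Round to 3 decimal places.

0.073

n = 6, Σ = 3493, M = 582.1667
Σ(x−M)² = 9014.833; s = √(9014.833/5) = 42.4614
CV = 42.4614 / 582.1667 = 0.07294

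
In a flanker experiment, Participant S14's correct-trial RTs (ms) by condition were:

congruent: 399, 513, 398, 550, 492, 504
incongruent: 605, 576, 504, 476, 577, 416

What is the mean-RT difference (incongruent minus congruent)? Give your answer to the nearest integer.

M(congruent) = 2856/6 = 476.000
M(incongruent) = 3154/6 = 525.667
Difference = 525.667 − 476.000 = 49.667 ms

50 ms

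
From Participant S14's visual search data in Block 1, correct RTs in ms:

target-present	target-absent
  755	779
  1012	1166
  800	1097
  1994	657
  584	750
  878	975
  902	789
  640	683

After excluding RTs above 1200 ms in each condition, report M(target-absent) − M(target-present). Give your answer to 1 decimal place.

66.1 ms

target-present: exclude 1994
M(target-present) = 5571/7 = 795.857
M(target-absent) = 6896/8 = 862.000
Difference = 862.000 − 795.857 = 66.143 ms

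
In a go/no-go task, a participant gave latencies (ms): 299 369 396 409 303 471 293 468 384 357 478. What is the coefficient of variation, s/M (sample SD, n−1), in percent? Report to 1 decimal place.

n = 11, Σ = 4227, M = 384.2727
Σ(x−M)² = 47250.182; s = √(47250.182/10) = 68.7388
CV = 68.7388 / 384.2727 = 0.17888 = 17.888%

17.9%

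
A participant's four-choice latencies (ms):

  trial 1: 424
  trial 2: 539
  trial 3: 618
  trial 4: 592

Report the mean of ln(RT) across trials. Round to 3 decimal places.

6.287

ln(RT): 6.0497, 6.2897, 6.4265, 6.3835
Σ ln(RT) = 25.1494
Mean = 25.1494/4 = 6.28736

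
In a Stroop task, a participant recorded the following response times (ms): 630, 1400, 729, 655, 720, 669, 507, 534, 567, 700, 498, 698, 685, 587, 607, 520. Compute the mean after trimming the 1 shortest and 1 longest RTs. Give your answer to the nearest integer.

Sorted: 498, 507, 520, 534, 567, 587, 607, 630, 655, 669, 685, 698, 700, 720, 729, 1400
Drop lowest 1 (498) and highest 1 (1400)
Remaining (n=14): Σ = 8808, mean = 8808/14 = 629.143

629 ms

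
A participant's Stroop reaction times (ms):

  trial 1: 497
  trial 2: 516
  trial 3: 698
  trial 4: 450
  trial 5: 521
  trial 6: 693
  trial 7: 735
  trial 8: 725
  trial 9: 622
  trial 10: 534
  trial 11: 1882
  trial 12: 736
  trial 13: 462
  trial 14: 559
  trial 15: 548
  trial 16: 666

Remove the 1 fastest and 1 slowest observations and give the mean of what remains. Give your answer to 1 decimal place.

608.0 ms

Sorted: 450, 462, 497, 516, 521, 534, 548, 559, 622, 666, 693, 698, 725, 735, 736, 1882
Drop lowest 1 (450) and highest 1 (1882)
Remaining (n=14): Σ = 8512, mean = 8512/14 = 608.000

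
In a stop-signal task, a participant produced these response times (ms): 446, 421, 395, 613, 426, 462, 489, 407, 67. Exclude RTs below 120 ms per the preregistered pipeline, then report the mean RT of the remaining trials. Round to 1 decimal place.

457.4 ms

Excluded: 67
Retained (n=8): Σ = 3659
Mean = 3659/8 = 457.3750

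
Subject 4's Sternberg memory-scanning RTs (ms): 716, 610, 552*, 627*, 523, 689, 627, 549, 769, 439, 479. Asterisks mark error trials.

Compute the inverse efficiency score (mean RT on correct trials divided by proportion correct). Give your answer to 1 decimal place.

733.5 ms

Correct trials (n=9): 716, 610, 523, 689, 627, 549, 769, 439, 479
Mean correct RT = 5401/9 = 600.1111 ms
Proportion correct = 9/11
IES = 600.1111 / (9/11) = 733.469 ms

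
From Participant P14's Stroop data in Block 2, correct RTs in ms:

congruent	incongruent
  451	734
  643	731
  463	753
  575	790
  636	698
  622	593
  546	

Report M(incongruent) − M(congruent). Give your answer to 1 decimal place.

154.2 ms

M(congruent) = 3936/7 = 562.286
M(incongruent) = 4299/6 = 716.500
Difference = 716.500 − 562.286 = 154.214 ms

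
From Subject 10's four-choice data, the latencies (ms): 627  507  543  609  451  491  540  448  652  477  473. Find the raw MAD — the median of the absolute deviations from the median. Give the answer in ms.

36 ms

Sorted: 448, 451, 473, 477, 491, 507, 540, 543, 609, 627, 652 → median = 507
|x − 507|: 120, 0, 36, 102, 56, 16, 33, 59, 145, 30, 34
Sorted deviations: 0, 16, 30, 33, 34, 36, 56, 59, 102, 120, 145 → MAD = 36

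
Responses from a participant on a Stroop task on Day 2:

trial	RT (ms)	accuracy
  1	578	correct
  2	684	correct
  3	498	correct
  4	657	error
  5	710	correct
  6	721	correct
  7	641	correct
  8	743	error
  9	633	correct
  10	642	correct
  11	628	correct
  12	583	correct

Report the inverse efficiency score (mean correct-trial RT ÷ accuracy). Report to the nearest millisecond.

Correct trials (n=10): 578, 684, 498, 710, 721, 641, 633, 642, 628, 583
Mean correct RT = 6318/10 = 631.8000 ms
Proportion correct = 10/12
IES = 631.8000 / (10/12) = 758.160 ms

758 ms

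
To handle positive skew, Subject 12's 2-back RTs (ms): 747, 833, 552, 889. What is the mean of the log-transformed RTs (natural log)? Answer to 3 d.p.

ln(RT): 6.6161, 6.7250, 6.3135, 6.7901
Σ ln(RT) = 26.4447
Mean = 26.4447/4 = 6.61119

6.611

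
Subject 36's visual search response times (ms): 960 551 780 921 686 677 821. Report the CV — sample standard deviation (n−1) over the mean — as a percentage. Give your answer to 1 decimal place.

n = 7, Σ = 5396, M = 770.8571
Σ(x−M)² = 125262.857; s = √(125262.857/6) = 144.4892
CV = 144.4892 / 770.8571 = 0.18744 = 18.744%

18.7%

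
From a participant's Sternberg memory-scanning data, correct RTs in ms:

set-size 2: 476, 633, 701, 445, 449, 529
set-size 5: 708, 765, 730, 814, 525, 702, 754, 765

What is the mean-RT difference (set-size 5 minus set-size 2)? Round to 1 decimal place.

M(set-size 2) = 3233/6 = 538.833
M(set-size 5) = 5763/8 = 720.375
Difference = 720.375 − 538.833 = 181.542 ms

181.5 ms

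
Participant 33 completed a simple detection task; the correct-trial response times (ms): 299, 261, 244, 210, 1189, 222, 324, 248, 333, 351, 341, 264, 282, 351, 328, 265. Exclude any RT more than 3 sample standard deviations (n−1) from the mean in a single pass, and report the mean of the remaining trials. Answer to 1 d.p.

288.2 ms

n = 16, ΣRT = 5512, M = 344.500
Σ(x−M)² = 792360.00; s = √(792360.00/15) = 229.835
Cutoffs: 344.500 ± 3·229.835 → [-345.0, 1034.0]
Outside: 1189 → excluded.
Retained (n=15): Σ = 4323, mean = 4323/15 = 288.200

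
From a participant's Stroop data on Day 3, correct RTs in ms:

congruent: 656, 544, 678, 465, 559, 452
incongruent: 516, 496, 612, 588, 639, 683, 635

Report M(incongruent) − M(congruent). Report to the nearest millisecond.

37 ms

M(congruent) = 3354/6 = 559.000
M(incongruent) = 4169/7 = 595.571
Difference = 595.571 − 559.000 = 36.571 ms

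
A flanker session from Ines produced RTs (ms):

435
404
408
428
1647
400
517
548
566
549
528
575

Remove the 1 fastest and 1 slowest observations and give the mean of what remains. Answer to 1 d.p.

Sorted: 400, 404, 408, 428, 435, 517, 528, 548, 549, 566, 575, 1647
Drop lowest 1 (400) and highest 1 (1647)
Remaining (n=10): Σ = 4958, mean = 4958/10 = 495.800

495.8 ms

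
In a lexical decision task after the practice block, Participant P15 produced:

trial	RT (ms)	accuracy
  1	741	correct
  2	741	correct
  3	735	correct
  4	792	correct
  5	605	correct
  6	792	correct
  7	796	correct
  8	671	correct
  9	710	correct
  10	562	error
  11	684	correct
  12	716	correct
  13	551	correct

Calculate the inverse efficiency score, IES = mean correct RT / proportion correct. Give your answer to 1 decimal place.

770.4 ms

Correct trials (n=12): 741, 741, 735, 792, 605, 792, 796, 671, 710, 684, 716, 551
Mean correct RT = 8534/12 = 711.1667 ms
Proportion correct = 12/13
IES = 711.1667 / (12/13) = 770.431 ms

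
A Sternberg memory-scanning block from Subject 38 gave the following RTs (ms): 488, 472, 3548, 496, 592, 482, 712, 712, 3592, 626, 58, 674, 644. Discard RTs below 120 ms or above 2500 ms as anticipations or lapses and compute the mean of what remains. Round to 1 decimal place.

589.8 ms

Excluded: 58, 3548, 3592
Retained (n=10): Σ = 5898
Mean = 5898/10 = 589.8000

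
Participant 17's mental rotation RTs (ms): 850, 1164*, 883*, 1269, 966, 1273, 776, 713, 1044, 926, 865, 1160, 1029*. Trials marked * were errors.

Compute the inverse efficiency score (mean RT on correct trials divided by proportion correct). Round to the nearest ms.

Correct trials (n=10): 850, 1269, 966, 1273, 776, 713, 1044, 926, 865, 1160
Mean correct RT = 9842/10 = 984.2000 ms
Proportion correct = 10/13
IES = 984.2000 / (10/13) = 1279.460 ms

1279 ms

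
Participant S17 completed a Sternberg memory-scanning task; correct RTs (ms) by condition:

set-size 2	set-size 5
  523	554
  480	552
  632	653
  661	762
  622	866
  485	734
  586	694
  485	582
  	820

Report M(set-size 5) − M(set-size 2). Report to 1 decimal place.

131.5 ms

M(set-size 2) = 4474/8 = 559.250
M(set-size 5) = 6217/9 = 690.778
Difference = 690.778 − 559.250 = 131.528 ms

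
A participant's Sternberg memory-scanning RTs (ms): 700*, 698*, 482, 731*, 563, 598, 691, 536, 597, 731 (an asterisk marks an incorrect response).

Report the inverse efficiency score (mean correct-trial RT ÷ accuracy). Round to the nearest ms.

857 ms

Correct trials (n=7): 482, 563, 598, 691, 536, 597, 731
Mean correct RT = 4198/7 = 599.7143 ms
Proportion correct = 7/10
IES = 599.7143 / (7/10) = 856.735 ms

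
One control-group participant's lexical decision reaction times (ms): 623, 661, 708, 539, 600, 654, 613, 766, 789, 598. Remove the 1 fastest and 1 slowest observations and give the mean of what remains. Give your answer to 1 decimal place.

652.9 ms

Sorted: 539, 598, 600, 613, 623, 654, 661, 708, 766, 789
Drop lowest 1 (539) and highest 1 (789)
Remaining (n=8): Σ = 5223, mean = 5223/8 = 652.875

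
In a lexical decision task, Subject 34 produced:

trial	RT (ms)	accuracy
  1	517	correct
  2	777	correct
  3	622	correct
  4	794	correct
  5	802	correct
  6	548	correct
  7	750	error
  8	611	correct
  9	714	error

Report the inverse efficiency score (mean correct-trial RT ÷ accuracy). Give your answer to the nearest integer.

858 ms

Correct trials (n=7): 517, 777, 622, 794, 802, 548, 611
Mean correct RT = 4671/7 = 667.2857 ms
Proportion correct = 7/9
IES = 667.2857 / (7/9) = 857.939 ms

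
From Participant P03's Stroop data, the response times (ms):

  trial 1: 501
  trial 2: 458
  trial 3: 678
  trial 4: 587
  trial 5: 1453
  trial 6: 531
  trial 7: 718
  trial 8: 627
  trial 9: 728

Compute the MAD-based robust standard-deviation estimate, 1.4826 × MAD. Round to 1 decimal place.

Sorted: 458, 501, 531, 587, 627, 678, 718, 728, 1453 → median = 627
|x − 627| sorted: 0, 40, 51, 91, 96, 101, 126, 169, 826 → MAD = 96
Robust SD ≈ 1.4826 × 96 = 142.330

142.3 ms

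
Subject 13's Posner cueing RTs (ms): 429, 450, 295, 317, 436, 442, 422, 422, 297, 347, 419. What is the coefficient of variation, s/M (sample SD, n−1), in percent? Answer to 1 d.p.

n = 11, Σ = 4276, M = 388.7273
Σ(x−M)² = 37664.182; s = √(37664.182/10) = 61.3712
CV = 61.3712 / 388.7273 = 0.15788 = 15.788%

15.8%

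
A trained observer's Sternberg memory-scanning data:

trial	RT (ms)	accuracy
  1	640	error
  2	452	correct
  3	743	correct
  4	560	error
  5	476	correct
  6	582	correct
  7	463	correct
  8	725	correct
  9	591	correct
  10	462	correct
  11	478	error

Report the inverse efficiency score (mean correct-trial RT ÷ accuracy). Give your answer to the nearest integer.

772 ms

Correct trials (n=8): 452, 743, 476, 582, 463, 725, 591, 462
Mean correct RT = 4494/8 = 561.7500 ms
Proportion correct = 8/11
IES = 561.7500 / (8/11) = 772.406 ms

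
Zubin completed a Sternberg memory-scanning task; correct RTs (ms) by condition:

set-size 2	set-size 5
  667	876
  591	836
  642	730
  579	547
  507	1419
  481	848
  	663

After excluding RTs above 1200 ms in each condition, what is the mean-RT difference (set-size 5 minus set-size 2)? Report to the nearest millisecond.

172 ms

set-size 5: exclude 1419
M(set-size 2) = 3467/6 = 577.833
M(set-size 5) = 4500/6 = 750.000
Difference = 750.000 − 577.833 = 172.167 ms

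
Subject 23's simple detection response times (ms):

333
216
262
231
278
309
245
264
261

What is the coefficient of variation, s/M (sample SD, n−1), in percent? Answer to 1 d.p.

n = 9, Σ = 2399, M = 266.5556
Σ(x−M)² = 10690.222; s = √(10690.222/8) = 36.5551
CV = 36.5551 / 266.5556 = 0.13714 = 13.714%

13.7%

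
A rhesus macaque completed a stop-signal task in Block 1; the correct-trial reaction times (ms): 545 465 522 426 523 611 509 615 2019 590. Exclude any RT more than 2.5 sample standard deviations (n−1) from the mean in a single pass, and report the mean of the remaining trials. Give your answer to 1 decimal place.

534.0 ms

n = 10, ΣRT = 6825, M = 682.500
Σ(x−M)² = 2017764.50; s = √(2017764.50/9) = 473.493
Cutoffs: 682.500 ± 2.5·473.493 → [-501.2, 1866.2]
Outside: 2019 → excluded.
Retained (n=9): Σ = 4806, mean = 4806/9 = 534.000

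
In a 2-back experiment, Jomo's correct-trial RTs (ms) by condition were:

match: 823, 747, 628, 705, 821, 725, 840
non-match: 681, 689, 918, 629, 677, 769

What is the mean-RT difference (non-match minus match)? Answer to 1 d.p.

-28.4 ms

M(match) = 5289/7 = 755.571
M(non-match) = 4363/6 = 727.167
Difference = 727.167 − 755.571 = -28.405 ms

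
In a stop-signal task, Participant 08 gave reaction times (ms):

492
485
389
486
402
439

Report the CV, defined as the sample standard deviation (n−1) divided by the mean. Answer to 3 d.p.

n = 6, Σ = 2693, M = 448.8333
Σ(x−M)² = 10422.833; s = √(10422.833/5) = 45.6571
CV = 45.6571 / 448.8333 = 0.10172

0.102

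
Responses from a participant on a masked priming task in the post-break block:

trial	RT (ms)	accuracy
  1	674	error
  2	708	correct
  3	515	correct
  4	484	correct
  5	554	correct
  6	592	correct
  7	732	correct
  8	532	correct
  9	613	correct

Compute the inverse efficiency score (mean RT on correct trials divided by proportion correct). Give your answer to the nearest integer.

Correct trials (n=8): 708, 515, 484, 554, 592, 732, 532, 613
Mean correct RT = 4730/8 = 591.2500 ms
Proportion correct = 8/9
IES = 591.2500 / (8/9) = 665.156 ms

665 ms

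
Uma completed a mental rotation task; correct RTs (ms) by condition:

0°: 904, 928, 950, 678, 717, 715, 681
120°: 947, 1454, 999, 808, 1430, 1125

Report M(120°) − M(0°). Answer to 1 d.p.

M(0°) = 5573/7 = 796.143
M(120°) = 6763/6 = 1127.167
Difference = 1127.167 − 796.143 = 331.024 ms

331.0 ms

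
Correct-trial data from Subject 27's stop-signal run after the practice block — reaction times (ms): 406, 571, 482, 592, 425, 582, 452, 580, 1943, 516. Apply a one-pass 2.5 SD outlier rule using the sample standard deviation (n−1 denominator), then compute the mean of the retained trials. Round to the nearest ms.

512 ms

n = 10, ΣRT = 6549, M = 654.900
Σ(x−M)² = 1886282.90; s = √(1886282.90/9) = 457.807
Cutoffs: 654.900 ± 2.5·457.807 → [-489.6, 1799.4]
Outside: 1943 → excluded.
Retained (n=9): Σ = 4606, mean = 4606/9 = 511.778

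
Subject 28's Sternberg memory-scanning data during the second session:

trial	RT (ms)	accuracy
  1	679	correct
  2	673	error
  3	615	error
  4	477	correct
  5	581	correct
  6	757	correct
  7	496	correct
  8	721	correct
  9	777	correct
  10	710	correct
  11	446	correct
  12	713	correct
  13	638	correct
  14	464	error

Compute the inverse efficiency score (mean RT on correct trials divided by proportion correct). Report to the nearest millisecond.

809 ms

Correct trials (n=11): 679, 477, 581, 757, 496, 721, 777, 710, 446, 713, 638
Mean correct RT = 6995/11 = 635.9091 ms
Proportion correct = 11/14
IES = 635.9091 / (11/14) = 809.339 ms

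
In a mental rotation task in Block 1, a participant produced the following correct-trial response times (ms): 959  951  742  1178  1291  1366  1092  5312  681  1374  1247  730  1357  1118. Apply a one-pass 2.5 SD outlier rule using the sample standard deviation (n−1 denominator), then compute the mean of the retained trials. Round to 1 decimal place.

1083.5 ms

n = 14, ΣRT = 19398, M = 1385.571
Σ(x−M)² = 17358379.43; s = √(17358379.43/13) = 1155.534
Cutoffs: 1385.571 ± 2.5·1155.534 → [-1503.3, 4274.4]
Outside: 5312 → excluded.
Retained (n=13): Σ = 14086, mean = 14086/13 = 1083.538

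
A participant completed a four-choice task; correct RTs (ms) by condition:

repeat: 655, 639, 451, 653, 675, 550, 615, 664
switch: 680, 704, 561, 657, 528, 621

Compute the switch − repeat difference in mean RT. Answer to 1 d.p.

12.4 ms

M(repeat) = 4902/8 = 612.750
M(switch) = 3751/6 = 625.167
Difference = 625.167 − 612.750 = 12.417 ms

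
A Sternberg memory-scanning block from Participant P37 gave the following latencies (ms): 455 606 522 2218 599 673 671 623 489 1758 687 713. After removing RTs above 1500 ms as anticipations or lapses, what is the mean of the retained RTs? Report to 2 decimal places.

603.80 ms

Excluded: 1758, 2218
Retained (n=10): Σ = 6038
Mean = 6038/10 = 603.8000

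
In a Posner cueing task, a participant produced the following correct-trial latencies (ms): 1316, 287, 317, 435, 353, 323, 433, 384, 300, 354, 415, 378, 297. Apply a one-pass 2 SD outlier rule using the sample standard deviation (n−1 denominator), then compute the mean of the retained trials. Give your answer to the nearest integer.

n = 13, ΣRT = 5592, M = 430.154
Σ(x−M)² = 881035.69; s = √(881035.69/12) = 270.961
Cutoffs: 430.154 ± 2·270.961 → [-111.8, 972.1]
Outside: 1316 → excluded.
Retained (n=12): Σ = 4276, mean = 4276/12 = 356.333

356 ms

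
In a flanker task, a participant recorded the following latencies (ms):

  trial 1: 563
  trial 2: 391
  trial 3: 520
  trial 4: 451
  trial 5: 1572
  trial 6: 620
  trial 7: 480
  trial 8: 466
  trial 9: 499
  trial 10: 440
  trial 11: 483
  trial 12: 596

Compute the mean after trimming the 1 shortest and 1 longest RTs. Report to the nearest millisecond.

Sorted: 391, 440, 451, 466, 480, 483, 499, 520, 563, 596, 620, 1572
Drop lowest 1 (391) and highest 1 (1572)
Remaining (n=10): Σ = 5118, mean = 5118/10 = 511.800

512 ms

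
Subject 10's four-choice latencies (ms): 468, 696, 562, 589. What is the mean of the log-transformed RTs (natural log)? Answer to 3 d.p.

6.351

ln(RT): 6.1485, 6.5453, 6.3315, 6.3784
Σ ln(RT) = 25.4037
Mean = 25.4037/4 = 6.35094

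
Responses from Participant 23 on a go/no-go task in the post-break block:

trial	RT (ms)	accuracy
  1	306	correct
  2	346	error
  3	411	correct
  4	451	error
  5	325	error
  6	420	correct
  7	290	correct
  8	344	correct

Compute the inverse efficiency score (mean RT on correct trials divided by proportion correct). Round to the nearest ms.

Correct trials (n=5): 306, 411, 420, 290, 344
Mean correct RT = 1771/5 = 354.2000 ms
Proportion correct = 5/8
IES = 354.2000 / (5/8) = 566.720 ms

567 ms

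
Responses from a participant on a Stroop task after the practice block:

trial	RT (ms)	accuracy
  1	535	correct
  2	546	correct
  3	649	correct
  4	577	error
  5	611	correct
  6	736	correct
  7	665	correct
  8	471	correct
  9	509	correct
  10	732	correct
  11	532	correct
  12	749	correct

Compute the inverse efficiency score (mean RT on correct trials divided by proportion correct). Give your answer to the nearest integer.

668 ms

Correct trials (n=11): 535, 546, 649, 611, 736, 665, 471, 509, 732, 532, 749
Mean correct RT = 6735/11 = 612.2727 ms
Proportion correct = 11/12
IES = 612.2727 / (11/12) = 667.934 ms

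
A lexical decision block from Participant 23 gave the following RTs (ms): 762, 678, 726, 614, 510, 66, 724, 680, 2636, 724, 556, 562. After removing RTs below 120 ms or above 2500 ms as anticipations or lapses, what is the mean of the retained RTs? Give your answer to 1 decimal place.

653.6 ms

Excluded: 66, 2636
Retained (n=10): Σ = 6536
Mean = 6536/10 = 653.6000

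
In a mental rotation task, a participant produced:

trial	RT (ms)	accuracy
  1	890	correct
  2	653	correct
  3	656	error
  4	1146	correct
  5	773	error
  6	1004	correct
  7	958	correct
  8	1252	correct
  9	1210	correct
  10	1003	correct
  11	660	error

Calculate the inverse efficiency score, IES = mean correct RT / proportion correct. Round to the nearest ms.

1395 ms

Correct trials (n=8): 890, 653, 1146, 1004, 958, 1252, 1210, 1003
Mean correct RT = 8116/8 = 1014.5000 ms
Proportion correct = 8/11
IES = 1014.5000 / (8/11) = 1394.938 ms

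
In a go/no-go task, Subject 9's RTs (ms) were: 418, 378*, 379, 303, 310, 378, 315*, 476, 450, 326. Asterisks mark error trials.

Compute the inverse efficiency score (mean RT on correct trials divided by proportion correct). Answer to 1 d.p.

Correct trials (n=8): 418, 379, 303, 310, 378, 476, 450, 326
Mean correct RT = 3040/8 = 380.0000 ms
Proportion correct = 8/10
IES = 380.0000 / (8/10) = 475.000 ms

475.0 ms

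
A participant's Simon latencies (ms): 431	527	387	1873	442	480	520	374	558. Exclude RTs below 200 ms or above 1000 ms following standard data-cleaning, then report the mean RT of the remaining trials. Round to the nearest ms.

Excluded: 1873
Retained (n=8): Σ = 3719
Mean = 3719/8 = 464.8750

465 ms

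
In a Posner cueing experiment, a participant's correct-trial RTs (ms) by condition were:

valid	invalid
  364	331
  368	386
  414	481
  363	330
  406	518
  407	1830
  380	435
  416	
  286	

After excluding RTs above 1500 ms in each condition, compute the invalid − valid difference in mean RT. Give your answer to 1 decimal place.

invalid: exclude 1830
M(valid) = 3404/9 = 378.222
M(invalid) = 2481/6 = 413.500
Difference = 413.500 − 378.222 = 35.278 ms

35.3 ms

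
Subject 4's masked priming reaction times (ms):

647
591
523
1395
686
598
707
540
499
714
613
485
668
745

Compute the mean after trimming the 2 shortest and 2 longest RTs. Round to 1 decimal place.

Sorted: 485, 499, 523, 540, 591, 598, 613, 647, 668, 686, 707, 714, 745, 1395
Drop lowest 2 (485, 499) and highest 2 (745, 1395)
Remaining (n=10): Σ = 6287, mean = 6287/10 = 628.700

628.7 ms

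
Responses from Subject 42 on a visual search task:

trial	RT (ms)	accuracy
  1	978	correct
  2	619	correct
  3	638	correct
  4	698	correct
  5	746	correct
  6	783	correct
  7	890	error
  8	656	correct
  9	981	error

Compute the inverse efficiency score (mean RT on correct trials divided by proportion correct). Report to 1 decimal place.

940.0 ms

Correct trials (n=7): 978, 619, 638, 698, 746, 783, 656
Mean correct RT = 5118/7 = 731.1429 ms
Proportion correct = 7/9
IES = 731.1429 / (7/9) = 940.041 ms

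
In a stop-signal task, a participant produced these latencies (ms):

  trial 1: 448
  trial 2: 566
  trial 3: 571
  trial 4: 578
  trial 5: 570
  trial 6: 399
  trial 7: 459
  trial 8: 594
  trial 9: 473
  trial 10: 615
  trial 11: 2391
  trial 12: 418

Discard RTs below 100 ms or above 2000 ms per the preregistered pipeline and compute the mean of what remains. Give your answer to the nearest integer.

517 ms

Excluded: 2391
Retained (n=11): Σ = 5691
Mean = 5691/11 = 517.3636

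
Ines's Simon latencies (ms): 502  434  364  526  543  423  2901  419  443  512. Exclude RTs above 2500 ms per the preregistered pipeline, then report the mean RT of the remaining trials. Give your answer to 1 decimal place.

Excluded: 2901
Retained (n=9): Σ = 4166
Mean = 4166/9 = 462.8889

462.9 ms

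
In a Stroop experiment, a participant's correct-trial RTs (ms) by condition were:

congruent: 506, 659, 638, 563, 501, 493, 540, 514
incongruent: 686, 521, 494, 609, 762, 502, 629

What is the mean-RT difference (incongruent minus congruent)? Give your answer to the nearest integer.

49 ms

M(congruent) = 4414/8 = 551.750
M(incongruent) = 4203/7 = 600.429
Difference = 600.429 − 551.750 = 48.679 ms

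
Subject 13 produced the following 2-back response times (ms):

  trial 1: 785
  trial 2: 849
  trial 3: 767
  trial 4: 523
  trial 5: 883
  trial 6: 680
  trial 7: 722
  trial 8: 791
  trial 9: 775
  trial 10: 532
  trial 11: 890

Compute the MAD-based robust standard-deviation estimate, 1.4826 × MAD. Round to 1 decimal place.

Sorted: 523, 532, 680, 722, 767, 775, 785, 791, 849, 883, 890 → median = 775
|x − 775| sorted: 0, 8, 10, 16, 53, 74, 95, 108, 115, 243, 252 → MAD = 74
Robust SD ≈ 1.4826 × 74 = 109.712

109.7 ms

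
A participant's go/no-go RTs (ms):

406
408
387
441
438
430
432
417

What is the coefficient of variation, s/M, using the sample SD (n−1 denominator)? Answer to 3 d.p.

0.045

n = 8, Σ = 3359, M = 419.8750
Σ(x−M)² = 2446.875; s = √(2446.875/7) = 18.6964
CV = 18.6964 / 419.8750 = 0.04453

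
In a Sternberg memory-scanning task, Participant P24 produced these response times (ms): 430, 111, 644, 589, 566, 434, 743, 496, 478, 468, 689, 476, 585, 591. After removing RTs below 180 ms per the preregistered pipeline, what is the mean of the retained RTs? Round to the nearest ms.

553 ms

Excluded: 111
Retained (n=13): Σ = 7189
Mean = 7189/13 = 553.0000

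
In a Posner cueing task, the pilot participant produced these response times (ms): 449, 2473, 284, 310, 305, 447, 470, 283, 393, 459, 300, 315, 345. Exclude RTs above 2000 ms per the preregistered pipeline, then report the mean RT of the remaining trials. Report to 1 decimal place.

Excluded: 2473
Retained (n=12): Σ = 4360
Mean = 4360/12 = 363.3333

363.3 ms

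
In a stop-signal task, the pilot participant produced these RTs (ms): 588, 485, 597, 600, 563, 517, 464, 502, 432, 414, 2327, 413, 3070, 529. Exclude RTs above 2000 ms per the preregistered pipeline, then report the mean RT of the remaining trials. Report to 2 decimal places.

Excluded: 2327, 3070
Retained (n=12): Σ = 6104
Mean = 6104/12 = 508.6667

508.67 ms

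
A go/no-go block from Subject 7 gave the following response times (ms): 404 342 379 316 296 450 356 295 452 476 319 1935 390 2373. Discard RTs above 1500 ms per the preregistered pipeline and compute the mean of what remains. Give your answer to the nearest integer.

373 ms

Excluded: 1935, 2373
Retained (n=12): Σ = 4475
Mean = 4475/12 = 372.9167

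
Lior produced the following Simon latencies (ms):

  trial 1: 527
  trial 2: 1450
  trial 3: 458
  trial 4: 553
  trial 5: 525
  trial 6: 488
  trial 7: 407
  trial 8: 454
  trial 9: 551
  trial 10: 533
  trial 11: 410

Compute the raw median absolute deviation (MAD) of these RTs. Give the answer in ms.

Sorted: 407, 410, 454, 458, 488, 525, 527, 533, 551, 553, 1450 → median = 525
|x − 525|: 2, 925, 67, 28, 0, 37, 118, 71, 26, 8, 115
Sorted deviations: 0, 2, 8, 26, 28, 37, 67, 71, 115, 118, 925 → MAD = 37

37 ms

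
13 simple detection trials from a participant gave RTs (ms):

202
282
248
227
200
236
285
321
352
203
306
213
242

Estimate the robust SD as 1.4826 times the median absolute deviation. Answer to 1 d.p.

Sorted: 200, 202, 203, 213, 227, 236, 242, 248, 282, 285, 306, 321, 352 → median = 242
|x − 242| sorted: 0, 6, 6, 15, 29, 39, 40, 40, 42, 43, 64, 79, 110 → MAD = 40
Robust SD ≈ 1.4826 × 40 = 59.304

59.3 ms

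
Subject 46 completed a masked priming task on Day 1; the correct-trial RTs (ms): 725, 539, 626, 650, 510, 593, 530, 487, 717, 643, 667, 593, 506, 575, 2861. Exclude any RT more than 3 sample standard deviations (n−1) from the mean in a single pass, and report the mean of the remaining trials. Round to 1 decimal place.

597.2 ms

n = 15, ΣRT = 11222, M = 748.133
Σ(x−M)² = 4860845.73; s = √(4860845.73/14) = 589.240
Cutoffs: 748.133 ± 3·589.240 → [-1019.6, 2515.9]
Outside: 2861 → excluded.
Retained (n=14): Σ = 8361, mean = 8361/14 = 597.214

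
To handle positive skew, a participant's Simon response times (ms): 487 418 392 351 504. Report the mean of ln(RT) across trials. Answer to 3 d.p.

ln(RT): 6.1883, 6.0355, 5.9713, 5.8608, 6.2226
Σ ln(RT) = 30.2784
Mean = 30.2784/5 = 6.05567

6.056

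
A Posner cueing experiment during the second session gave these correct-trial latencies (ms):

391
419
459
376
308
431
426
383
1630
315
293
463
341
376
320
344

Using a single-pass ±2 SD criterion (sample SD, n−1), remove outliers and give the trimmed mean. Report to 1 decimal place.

376.3 ms

n = 16, ΣRT = 7275, M = 454.688
Σ(x−M)² = 1516173.44; s = √(1516173.44/15) = 317.928
Cutoffs: 454.688 ± 2·317.928 → [-181.2, 1090.5]
Outside: 1630 → excluded.
Retained (n=15): Σ = 5645, mean = 5645/15 = 376.333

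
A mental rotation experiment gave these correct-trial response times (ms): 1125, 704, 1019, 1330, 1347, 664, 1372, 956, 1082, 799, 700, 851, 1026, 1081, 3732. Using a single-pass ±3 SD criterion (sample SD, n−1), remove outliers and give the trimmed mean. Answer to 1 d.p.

1004.0 ms

n = 15, ΣRT = 17788, M = 1185.867
Σ(x−M)² = 7698317.73; s = √(7698317.73/14) = 741.539
Cutoffs: 1185.867 ± 3·741.539 → [-1038.7, 3410.5]
Outside: 3732 → excluded.
Retained (n=14): Σ = 14056, mean = 14056/14 = 1004.000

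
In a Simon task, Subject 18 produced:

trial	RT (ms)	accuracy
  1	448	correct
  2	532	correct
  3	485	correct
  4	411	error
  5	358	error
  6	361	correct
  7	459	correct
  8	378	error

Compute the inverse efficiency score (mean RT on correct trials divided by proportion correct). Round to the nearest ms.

731 ms

Correct trials (n=5): 448, 532, 485, 361, 459
Mean correct RT = 2285/5 = 457.0000 ms
Proportion correct = 5/8
IES = 457.0000 / (5/8) = 731.200 ms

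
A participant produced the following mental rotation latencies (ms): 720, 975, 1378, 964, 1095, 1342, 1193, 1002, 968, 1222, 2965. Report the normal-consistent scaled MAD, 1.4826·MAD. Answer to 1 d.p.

188.3 ms

Sorted: 720, 964, 968, 975, 1002, 1095, 1193, 1222, 1342, 1378, 2965 → median = 1095
|x − 1095| sorted: 0, 93, 98, 120, 127, 127, 131, 247, 283, 375, 1870 → MAD = 127
Robust SD ≈ 1.4826 × 127 = 188.290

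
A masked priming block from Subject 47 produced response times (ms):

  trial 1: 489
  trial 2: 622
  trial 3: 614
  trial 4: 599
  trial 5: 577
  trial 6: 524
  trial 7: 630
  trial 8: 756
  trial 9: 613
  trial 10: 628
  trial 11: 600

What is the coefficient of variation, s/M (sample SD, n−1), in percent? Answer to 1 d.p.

11.1%

n = 11, Σ = 6652, M = 604.7273
Σ(x−M)² = 45250.182; s = √(45250.182/10) = 67.2683
CV = 67.2683 / 604.7273 = 0.11124 = 11.124%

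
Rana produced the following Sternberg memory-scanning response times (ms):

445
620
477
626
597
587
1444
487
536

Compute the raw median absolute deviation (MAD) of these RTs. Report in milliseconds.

Sorted: 445, 477, 487, 536, 587, 597, 620, 626, 1444 → median = 587
|x − 587|: 142, 33, 110, 39, 10, 0, 857, 100, 51
Sorted deviations: 0, 10, 33, 39, 51, 100, 110, 142, 857 → MAD = 51

51 ms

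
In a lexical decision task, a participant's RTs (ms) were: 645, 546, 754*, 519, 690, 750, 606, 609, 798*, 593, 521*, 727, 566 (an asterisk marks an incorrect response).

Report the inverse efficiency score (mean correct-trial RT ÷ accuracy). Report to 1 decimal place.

Correct trials (n=10): 645, 546, 519, 690, 750, 606, 609, 593, 727, 566
Mean correct RT = 6251/10 = 625.1000 ms
Proportion correct = 10/13
IES = 625.1000 / (10/13) = 812.630 ms

812.6 ms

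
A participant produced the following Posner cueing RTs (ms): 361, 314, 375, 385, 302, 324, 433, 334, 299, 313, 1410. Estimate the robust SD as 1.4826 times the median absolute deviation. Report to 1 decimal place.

47.4 ms

Sorted: 299, 302, 313, 314, 324, 334, 361, 375, 385, 433, 1410 → median = 334
|x − 334| sorted: 0, 10, 20, 21, 27, 32, 35, 41, 51, 99, 1076 → MAD = 32
Robust SD ≈ 1.4826 × 32 = 47.443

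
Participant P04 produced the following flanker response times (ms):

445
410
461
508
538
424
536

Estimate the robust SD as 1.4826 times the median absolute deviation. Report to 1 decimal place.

Sorted: 410, 424, 445, 461, 508, 536, 538 → median = 461
|x − 461| sorted: 0, 16, 37, 47, 51, 75, 77 → MAD = 47
Robust SD ≈ 1.4826 × 47 = 69.682

69.7 ms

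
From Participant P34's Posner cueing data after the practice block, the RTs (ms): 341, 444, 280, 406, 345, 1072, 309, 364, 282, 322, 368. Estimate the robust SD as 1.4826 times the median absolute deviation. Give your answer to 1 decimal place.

53.4 ms

Sorted: 280, 282, 309, 322, 341, 345, 364, 368, 406, 444, 1072 → median = 345
|x − 345| sorted: 0, 4, 19, 23, 23, 36, 61, 63, 65, 99, 727 → MAD = 36
Robust SD ≈ 1.4826 × 36 = 53.374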